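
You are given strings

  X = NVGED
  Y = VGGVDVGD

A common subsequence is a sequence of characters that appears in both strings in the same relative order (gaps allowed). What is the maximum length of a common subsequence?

3

Match V (X #2, Y #6), G (X #3, Y #7), D (X #5, Y #8) — 3 characters in the same relative order in both, and the DP table's final entry dp[5][8] is also 3, so no common subsequence is longer.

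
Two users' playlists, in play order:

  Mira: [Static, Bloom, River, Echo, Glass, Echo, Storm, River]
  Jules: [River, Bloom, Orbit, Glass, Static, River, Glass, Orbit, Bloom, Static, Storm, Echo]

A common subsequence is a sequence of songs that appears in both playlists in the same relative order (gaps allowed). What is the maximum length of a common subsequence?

4

Match Static at Mira[1]=Jules[5] → River at Mira[3]=Jules[6] → Glass at Mira[5]=Jules[7] → Echo at Mira[6]=Jules[12] — 4 songs in the same relative order in both. dp[8][12] = 4 confirms this is the maximum.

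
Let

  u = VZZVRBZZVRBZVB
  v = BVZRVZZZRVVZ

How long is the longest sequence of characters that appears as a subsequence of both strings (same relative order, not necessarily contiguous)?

7

Taking V [1,2] → Z [2,3] → Z [3,6] → Z [7,7] → Z [8,8] → V [9,11] → Z [12,12] gives a common subsequence of length 7. dp[14][12] = 7 confirms this is the maximum.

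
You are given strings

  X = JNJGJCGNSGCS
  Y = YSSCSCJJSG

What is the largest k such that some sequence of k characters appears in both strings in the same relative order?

4

Let dp[i][j] be the LCS length of the first i characters of X and the first j characters of Y. dp[i][j] = dp[i-1][j-1]+1 when the i-th and j-th characters match, else max(dp[i-1][j], dp[i][j-1]).
    ·  Y  S  S  C  S  C  J  J  S  G
 ·  0  0  0  0  0  0  0  0  0  0  0
 J  0  0  0  0  0  0  0  1  1  1  1
 N  0  0  0  0  0  0  0  1  1  1  1
 J  0  0  0  0  0  0  0  1  2  2  2
 G  0  0  0  0  0  0  0  1  2  2  3
 J  0  0  0  0  0  0  0  1  2  2  3
 C  0  0  0  0  1  1  1  1  2  2  3
 G  0  0  0  0  1  1  1  1  2  2  3
 N  0  0  0  0  1  1  1  1  2  2  3
 S  0  0  1  1  1  2  2  2  2  3  3
 G  0  0  1  1  1  2  2  2  2  3  4
 C  0  0  1  1  2  2  3  3  3  3  4
 S  0  0  1  2  2  3  3  3  3  4  4
dp[12][10] = 4. One LCS (by backtracking along matches): JJSG.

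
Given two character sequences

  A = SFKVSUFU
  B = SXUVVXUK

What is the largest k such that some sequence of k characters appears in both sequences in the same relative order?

3

One common subsequence of length 3: S (A #1, B #1) → V (A #4, B #5) → U (A #6, B #7). dp[8][8] = 3 confirms this is the maximum.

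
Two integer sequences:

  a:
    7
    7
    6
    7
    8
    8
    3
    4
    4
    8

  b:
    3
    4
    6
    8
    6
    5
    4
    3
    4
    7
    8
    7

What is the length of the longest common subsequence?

5

Let dp[i][j] be the LCS length of the first i values of a and the first j values of b. dp[i][j] = dp[i-1][j-1]+1 when the i-th and j-th values match, else max(dp[i-1][j], dp[i][j-1]).
    ·  3  4  6  8  6  5  4  3  4  7  8  7
 ·  0  0  0  0  0  0  0  0  0  0  0  0  0
 7  0  0  0  0  0  0  0  0  0  0  1  1  1
 7  0  0  0  0  0  0  0  0  0  0  1  1  2
 6  0  0  0  1  1  1  1  1  1  1  1  1  2
 7  0  0  0  1  1  1  1  1  1  1  2  2  2
 8  0  0  0  1  2  2  2  2  2  2  2  3  3
 8  0  0  0  1  2  2  2  2  2  2  2  3  3
 3  0  1  1  1  2  2  2  2  3  3  3  3  3
 4  0  1  2  2  2  2  2  3  3  4  4  4  4
 4  0  1  2  2  2  2  2  3  3  4  4  4  4
 8  0  1  2  2  3  3  3  3  3  4  4  5  5
dp[10][12] = 5. One LCS (by backtracking along matches): 6, 8, 3, 4, 8.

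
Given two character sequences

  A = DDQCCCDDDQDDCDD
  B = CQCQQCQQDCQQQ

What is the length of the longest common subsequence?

6

Match Q [3,2] → C [4,3] → C [5,6] → Q [10,8] → D [12,9] → C [13,10] — 6 characters in the same relative order in both. Since dp[15][13] = 6, nothing longer is possible.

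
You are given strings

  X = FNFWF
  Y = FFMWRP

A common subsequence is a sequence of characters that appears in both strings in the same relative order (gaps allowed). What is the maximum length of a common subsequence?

Let dp[i][j] be the LCS length of the first i characters of X and the first j characters of Y. dp[i][j] = dp[i-1][j-1]+1 when the i-th and j-th characters match, else max(dp[i-1][j], dp[i][j-1]).
    ·  F  F  M  W  R  P
 ·  0  0  0  0  0  0  0
 F  0  1  1  1  1  1  1
 N  0  1  1  1  1  1  1
 F  0  1  2  2  2  2  2
 W  0  1  2  2  3  3  3
 F  0  1  2  2  3  3  3
dp[5][6] = 3. One LCS (by backtracking along matches): FFW.

3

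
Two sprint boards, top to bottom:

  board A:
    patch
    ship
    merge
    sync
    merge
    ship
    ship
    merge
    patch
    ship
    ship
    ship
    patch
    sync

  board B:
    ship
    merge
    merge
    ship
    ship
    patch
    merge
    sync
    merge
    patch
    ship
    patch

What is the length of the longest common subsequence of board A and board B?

9

Pick ship at board A[2]=board B[1] → merge at board A[3]=board B[2] → merge at board A[5]=board B[3] → ship at board A[6]=board B[4] → ship at board A[7]=board B[5] → merge at board A[8]=board B[9] → patch at board A[9]=board B[10] → ship at board A[12]=board B[11] → patch at board A[13]=board B[12]; all 9 tasks appear in both, in order. dp[14][12] = 9 confirms this is the maximum.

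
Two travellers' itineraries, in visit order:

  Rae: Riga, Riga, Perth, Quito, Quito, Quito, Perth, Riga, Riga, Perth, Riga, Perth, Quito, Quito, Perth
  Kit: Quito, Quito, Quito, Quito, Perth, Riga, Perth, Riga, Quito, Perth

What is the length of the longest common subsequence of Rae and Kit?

Match Quito (Rae #4, Kit #2) → Quito (Rae #5, Kit #3) → Quito (Rae #6, Kit #4) → Perth (Rae #7, Kit #5) → Riga (Rae #9, Kit #6) → Perth (Rae #10, Kit #7) → Riga (Rae #11, Kit #8) → Quito (Rae #14, Kit #9) → Perth (Rae #15, Kit #10) — 9 stops in the same relative order in both. dp[15][10] = 9 confirms this is the maximum.

9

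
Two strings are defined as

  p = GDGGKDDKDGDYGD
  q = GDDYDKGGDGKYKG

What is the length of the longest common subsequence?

9

Taking G [1,1], D [2,2], D [6,3], D [7,5], K [8,6], D [9,9], G [10,10], Y [12,12], G [13,14] gives a common subsequence of length 9. Since dp[14][14] = 9, nothing longer is possible.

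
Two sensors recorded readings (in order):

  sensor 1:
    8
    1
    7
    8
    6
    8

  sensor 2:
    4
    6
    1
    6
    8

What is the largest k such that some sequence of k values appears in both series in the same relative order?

3

Let dp[i][j] be the LCS length of the first i values of sensor 1 and the first j values of sensor 2. dp[i][j] = dp[i-1][j-1]+1 when the i-th and j-th values match, else max(dp[i-1][j], dp[i][j-1]).
    ·  4  6  1  6  8
 ·  0  0  0  0  0  0
 8  0  0  0  0  0  1
 1  0  0  0  1  1  1
 7  0  0  0  1  1  1
 8  0  0  0  1  1  2
 6  0  0  1  1  2  2
 8  0  0  1  1  2  3
dp[6][5] = 3. One LCS (by backtracking along matches): 1, 6, 8.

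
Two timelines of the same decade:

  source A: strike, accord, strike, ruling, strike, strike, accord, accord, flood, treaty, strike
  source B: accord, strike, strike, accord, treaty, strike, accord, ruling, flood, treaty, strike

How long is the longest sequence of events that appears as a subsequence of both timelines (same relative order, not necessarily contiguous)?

8

Taking accord (source A #2, source B #1), then strike (source A #3, source B #2), then strike (source A #5, source B #3), then strike (source A #6, source B #6), then accord (source A #7, source B #7), then flood (source A #9, source B #9), then treaty (source A #10, source B #10), then strike (source A #11, source B #11) gives a common subsequence of length 8. The LCS DP gives dp[11][11] = 8, so this is optimal.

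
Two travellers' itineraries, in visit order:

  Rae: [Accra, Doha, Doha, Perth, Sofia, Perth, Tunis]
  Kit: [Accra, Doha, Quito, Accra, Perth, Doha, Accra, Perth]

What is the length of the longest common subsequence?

Taking Accra at Rae[1]=Kit[1], Doha at Rae[2]=Kit[2], Doha at Rae[3]=Kit[6], Perth at Rae[6]=Kit[8] gives a common subsequence of length 4. dp[7][8] = 4 confirms this is the maximum.

4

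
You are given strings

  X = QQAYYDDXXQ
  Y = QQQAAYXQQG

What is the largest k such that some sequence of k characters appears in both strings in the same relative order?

6

Pick Q (X #1, Y #2), Q (X #2, Y #3), A (X #3, Y #5), Y (X #5, Y #6), X (X #8, Y #7), Q (X #10, Y #9); all 6 characters appear in both, in order. dp[10][10] = 6 confirms this is the maximum.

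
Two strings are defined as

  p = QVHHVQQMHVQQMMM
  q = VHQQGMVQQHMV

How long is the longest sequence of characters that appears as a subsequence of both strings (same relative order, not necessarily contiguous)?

Pick V [2,1] → H [4,2] → Q [6,3] → Q [7,4] → M [8,6] → V [10,7] → Q [11,8] → Q [12,9] → M [13,11]; all 9 characters appear in both, in order. The LCS DP gives dp[15][12] = 9, so this is optimal.

9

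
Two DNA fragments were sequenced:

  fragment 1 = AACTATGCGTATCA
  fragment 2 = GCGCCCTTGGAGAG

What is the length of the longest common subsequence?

7

Match C at fragment 1[3]=fragment 2[6], T at fragment 1[4]=fragment 2[7], T at fragment 1[6]=fragment 2[8], G at fragment 1[7]=fragment 2[9], G at fragment 1[9]=fragment 2[10], A at fragment 1[11]=fragment 2[11], A at fragment 1[14]=fragment 2[13] — 7 bases in the same relative order in both. Since dp[14][14] = 7, nothing longer is possible.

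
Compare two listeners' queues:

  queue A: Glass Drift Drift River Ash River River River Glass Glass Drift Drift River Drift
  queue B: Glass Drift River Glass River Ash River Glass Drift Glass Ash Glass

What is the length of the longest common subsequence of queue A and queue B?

Pick Glass at queue A[1]=queue B[1] → Drift at queue A[2]=queue B[2] → River at queue A[4]=queue B[5] → Ash at queue A[5]=queue B[6] → River at queue A[6]=queue B[7] → Glass at queue A[9]=queue B[10] → Glass at queue A[10]=queue B[12]; all 7 songs appear in both, in order. Since dp[14][12] = 7, nothing longer is possible.

7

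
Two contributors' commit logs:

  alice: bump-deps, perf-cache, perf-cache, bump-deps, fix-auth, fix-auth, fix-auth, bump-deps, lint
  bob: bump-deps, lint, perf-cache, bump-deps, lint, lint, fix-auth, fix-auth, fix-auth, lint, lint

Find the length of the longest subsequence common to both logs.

Match bump-deps (alice #1, bob #1), perf-cache (alice #3, bob #3), bump-deps (alice #4, bob #4), fix-auth (alice #5, bob #7), fix-auth (alice #6, bob #8), fix-auth (alice #7, bob #9), lint (alice #9, bob #11) — 7 commits in the same relative order in both. Since dp[9][11] = 7, nothing longer is possible.

7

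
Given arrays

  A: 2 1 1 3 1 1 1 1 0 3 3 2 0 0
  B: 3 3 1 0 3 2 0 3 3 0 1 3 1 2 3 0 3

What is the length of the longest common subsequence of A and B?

7

Taking 1 at A[2]=B[3]; then 3 at A[4]=B[5]; then 0 at A[9]=B[7]; then 3 at A[10]=B[9]; then 3 at A[11]=B[12]; then 2 at A[12]=B[14]; then 0 at A[13]=B[16] gives a common subsequence of length 7. The LCS DP gives dp[14][17] = 7, so this is optimal.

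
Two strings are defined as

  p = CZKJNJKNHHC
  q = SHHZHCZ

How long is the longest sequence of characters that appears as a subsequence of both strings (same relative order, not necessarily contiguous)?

Pick Z (p #2, q #4), then H (p #10, q #5), then C (p #11, q #6); all 3 characters appear in both, in order. dp[11][7] = 3 confirms this is the maximum.

3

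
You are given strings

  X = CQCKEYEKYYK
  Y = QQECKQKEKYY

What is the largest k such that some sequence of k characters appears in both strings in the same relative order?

7

Pick C (X #1, Y #4), then Q (X #2, Y #6), then K (X #4, Y #7), then E (X #7, Y #8), then K (X #8, Y #9), then Y (X #9, Y #10), then Y (X #10, Y #11); all 7 characters appear in both, in order. The LCS DP gives dp[11][11] = 7, so this is optimal.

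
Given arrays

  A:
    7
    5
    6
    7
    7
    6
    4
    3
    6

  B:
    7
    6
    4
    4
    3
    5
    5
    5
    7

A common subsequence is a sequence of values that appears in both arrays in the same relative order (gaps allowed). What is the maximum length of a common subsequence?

4

Let dp[i][j] be the LCS length of the first i values of A and the first j values of B. dp[i][j] = dp[i-1][j-1]+1 when the i-th and j-th values match, else max(dp[i-1][j], dp[i][j-1]).
    ·  7  6  4  4  3  5  5  5  7
 ·  0  0  0  0  0  0  0  0  0  0
 7  0  1  1  1  1  1  1  1  1  1
 5  0  1  1  1  1  1  2  2  2  2
 6  0  1  2  2  2  2  2  2  2  2
 7  0  1  2  2  2  2  2  2  2  3
 7  0  1  2  2  2  2  2  2  2  3
 6  0  1  2  2  2  2  2  2  2  3
 4  0  1  2  3  3  3  3  3  3  3
 3  0  1  2  3  3  4  4  4  4  4
 6  0  1  2  3  3  4  4  4  4  4
dp[9][9] = 4. One LCS (by backtracking along matches): 7, 6, 4, 3.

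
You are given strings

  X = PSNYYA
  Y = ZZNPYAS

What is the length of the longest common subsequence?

Let dp[i][j] be the LCS length of the first i characters of X and the first j characters of Y. dp[i][j] = dp[i-1][j-1]+1 when the i-th and j-th characters match, else max(dp[i-1][j], dp[i][j-1]).
    ·  Z  Z  N  P  Y  A  S
 ·  0  0  0  0  0  0  0  0
 P  0  0  0  0  1  1  1  1
 S  0  0  0  0  1  1  1  2
 N  0  0  0  1  1  1  1  2
 Y  0  0  0  1  1  2  2  2
 Y  0  0  0  1  1  2  2  2
 A  0  0  0  1  1  2  3  3
dp[6][7] = 3. One LCS (by backtracking along matches): PYA.

3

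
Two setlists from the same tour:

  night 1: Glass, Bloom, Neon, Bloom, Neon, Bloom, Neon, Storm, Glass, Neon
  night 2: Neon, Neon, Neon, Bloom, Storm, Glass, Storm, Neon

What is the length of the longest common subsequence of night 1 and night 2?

6

Pick Neon [3,2]; then Neon [5,3]; then Bloom [6,4]; then Storm [8,5]; then Glass [9,6]; then Neon [10,8]; all 6 songs appear in both, in order. The LCS DP gives dp[10][8] = 6, so this is optimal.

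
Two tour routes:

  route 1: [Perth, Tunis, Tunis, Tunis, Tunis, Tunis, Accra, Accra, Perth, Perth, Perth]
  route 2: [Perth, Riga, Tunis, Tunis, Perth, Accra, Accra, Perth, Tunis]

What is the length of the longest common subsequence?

One common subsequence of length 6: Perth [1,1] → Tunis [2,3] → Tunis [3,4] → Accra [7,6] → Accra [8,7] → Perth [9,8], and the DP table's final entry dp[11][9] is also 6, so no common subsequence is longer.

6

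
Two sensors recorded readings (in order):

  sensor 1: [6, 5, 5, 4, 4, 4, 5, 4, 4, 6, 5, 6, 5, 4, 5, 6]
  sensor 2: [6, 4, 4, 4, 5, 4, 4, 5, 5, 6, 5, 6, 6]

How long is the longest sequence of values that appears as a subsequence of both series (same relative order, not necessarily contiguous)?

11

Pick 6 at sensor 1[1]=sensor 2[1] → 4 at sensor 1[4]=sensor 2[2] → 4 at sensor 1[5]=sensor 2[3] → 4 at sensor 1[6]=sensor 2[4] → 5 at sensor 1[7]=sensor 2[5] → 4 at sensor 1[8]=sensor 2[6] → 4 at sensor 1[9]=sensor 2[7] → 6 at sensor 1[10]=sensor 2[10] → 5 at sensor 1[11]=sensor 2[11] → 6 at sensor 1[12]=sensor 2[12] → 6 at sensor 1[16]=sensor 2[13]; all 11 values appear in both, in order. dp[16][13] = 11 confirms this is the maximum.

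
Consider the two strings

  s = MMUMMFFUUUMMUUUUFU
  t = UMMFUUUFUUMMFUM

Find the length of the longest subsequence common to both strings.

11

One common subsequence of length 11: U (s #3, t #1); then M (s #4, t #2); then M (s #5, t #3); then F (s #6, t #4); then F (s #7, t #8); then U (s #9, t #9); then U (s #10, t #10); then M (s #11, t #11); then M (s #12, t #12); then F (s #17, t #13); then U (s #18, t #14). Since dp[18][15] = 11, nothing longer is possible.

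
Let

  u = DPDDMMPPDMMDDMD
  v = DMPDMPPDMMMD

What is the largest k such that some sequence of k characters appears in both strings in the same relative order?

11

One common subsequence of length 11: D (u #1, v #1); then P (u #2, v #3); then D (u #4, v #4); then M (u #6, v #5); then P (u #7, v #6); then P (u #8, v #7); then D (u #9, v #8); then M (u #10, v #9); then M (u #11, v #10); then M (u #14, v #11); then D (u #15, v #12). dp[15][12] = 11 confirms this is the maximum.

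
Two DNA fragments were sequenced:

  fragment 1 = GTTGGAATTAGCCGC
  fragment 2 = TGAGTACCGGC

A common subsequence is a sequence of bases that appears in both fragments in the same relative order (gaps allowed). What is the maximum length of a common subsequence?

9

Pick T at fragment 1[3]=fragment 2[1], G at fragment 1[4]=fragment 2[2], G at fragment 1[5]=fragment 2[4], T at fragment 1[9]=fragment 2[5], A at fragment 1[10]=fragment 2[6], C at fragment 1[12]=fragment 2[7], C at fragment 1[13]=fragment 2[8], G at fragment 1[14]=fragment 2[10], C at fragment 1[15]=fragment 2[11]; all 9 bases appear in both, in order. The LCS DP gives dp[15][11] = 9, so this is optimal.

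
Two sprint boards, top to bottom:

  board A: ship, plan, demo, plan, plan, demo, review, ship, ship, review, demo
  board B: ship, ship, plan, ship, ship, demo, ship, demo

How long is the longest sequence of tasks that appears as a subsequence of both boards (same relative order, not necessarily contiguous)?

5

Match ship [1,2] → plan [2,3] → demo [6,6] → ship [9,7] → demo [11,8] — 5 tasks in the same relative order in both, and the DP table's final entry dp[11][8] is also 5, so no common subsequence is longer.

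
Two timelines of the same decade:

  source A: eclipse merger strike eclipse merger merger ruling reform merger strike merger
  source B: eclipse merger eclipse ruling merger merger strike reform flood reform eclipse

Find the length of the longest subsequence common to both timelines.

6

Match eclipse at source A[1]=source B[1], then merger at source A[2]=source B[2], then eclipse at source A[4]=source B[3], then merger at source A[5]=source B[5], then merger at source A[6]=source B[6], then reform at source A[8]=source B[10] — 6 events in the same relative order in both. dp[11][11] = 6 confirms this is the maximum.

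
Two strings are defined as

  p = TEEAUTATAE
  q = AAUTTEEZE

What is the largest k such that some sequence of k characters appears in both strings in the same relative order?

Match A at p[4]=q[2]; then U at p[5]=q[3]; then T at p[6]=q[4]; then T at p[8]=q[5]; then E at p[10]=q[9] — 5 characters in the same relative order in both, and the DP table's final entry dp[10][9] is also 5, so no common subsequence is longer.

5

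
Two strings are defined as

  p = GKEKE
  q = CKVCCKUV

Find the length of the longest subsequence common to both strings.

2

Taking K [2,2] → K [4,6] gives a common subsequence of length 2. Since dp[5][8] = 2, nothing longer is possible.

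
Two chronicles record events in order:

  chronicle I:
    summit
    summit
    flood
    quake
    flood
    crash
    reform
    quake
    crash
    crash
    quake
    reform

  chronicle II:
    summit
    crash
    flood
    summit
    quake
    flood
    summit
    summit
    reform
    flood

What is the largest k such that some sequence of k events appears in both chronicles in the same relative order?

Match summit [1,1]; then summit [2,4]; then quake [4,5]; then flood [5,6]; then reform [7,9] — 5 events in the same relative order in both. dp[12][10] = 5 confirms this is the maximum.

5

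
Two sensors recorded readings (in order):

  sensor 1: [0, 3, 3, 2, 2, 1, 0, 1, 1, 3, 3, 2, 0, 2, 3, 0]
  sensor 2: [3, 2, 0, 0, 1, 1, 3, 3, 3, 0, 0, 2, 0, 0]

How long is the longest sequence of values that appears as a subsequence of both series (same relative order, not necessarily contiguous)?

Match 3 (sensor 1 #3, sensor 2 #1) → 2 (sensor 1 #4, sensor 2 #2) → 0 (sensor 1 #7, sensor 2 #4) → 1 (sensor 1 #8, sensor 2 #5) → 1 (sensor 1 #9, sensor 2 #6) → 3 (sensor 1 #10, sensor 2 #8) → 3 (sensor 1 #11, sensor 2 #9) → 2 (sensor 1 #12, sensor 2 #12) → 0 (sensor 1 #13, sensor 2 #13) → 0 (sensor 1 #16, sensor 2 #14) — 10 values in the same relative order in both. dp[16][14] = 10 confirms this is the maximum.

10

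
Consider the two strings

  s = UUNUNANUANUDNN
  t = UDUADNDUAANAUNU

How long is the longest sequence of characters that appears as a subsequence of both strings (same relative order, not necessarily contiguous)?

Taking U [1,1], then U [2,3], then N [3,6], then U [4,8], then N [5,11], then A [6,12], then U [8,13], then N [10,14], then U [11,15] gives a common subsequence of length 9. The LCS DP gives dp[14][15] = 9, so this is optimal.

9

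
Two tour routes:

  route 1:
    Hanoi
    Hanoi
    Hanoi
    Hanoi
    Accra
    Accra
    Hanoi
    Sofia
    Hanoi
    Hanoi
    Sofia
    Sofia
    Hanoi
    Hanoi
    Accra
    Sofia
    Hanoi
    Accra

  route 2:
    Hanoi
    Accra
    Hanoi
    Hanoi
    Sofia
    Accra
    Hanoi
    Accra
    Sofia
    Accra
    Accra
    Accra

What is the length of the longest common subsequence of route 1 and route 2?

9

Taking Hanoi at route 1[4]=route 2[1], then Accra at route 1[6]=route 2[2], then Hanoi at route 1[9]=route 2[3], then Hanoi at route 1[10]=route 2[4], then Sofia at route 1[11]=route 2[5], then Hanoi at route 1[14]=route 2[7], then Accra at route 1[15]=route 2[8], then Sofia at route 1[16]=route 2[9], then Accra at route 1[18]=route 2[12] gives a common subsequence of length 9. dp[18][12] = 9 confirms this is the maximum.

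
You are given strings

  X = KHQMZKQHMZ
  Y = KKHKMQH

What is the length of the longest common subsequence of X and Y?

One common subsequence of length 5: K (X #1, Y #2), H (X #2, Y #3), M (X #4, Y #5), Q (X #7, Y #6), H (X #8, Y #7). The LCS DP gives dp[10][7] = 5, so this is optimal.

5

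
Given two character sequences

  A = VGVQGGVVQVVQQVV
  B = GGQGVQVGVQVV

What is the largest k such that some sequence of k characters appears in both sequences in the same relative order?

10

One common subsequence of length 10: G [2,2] → Q [4,3] → G [6,4] → V [8,5] → Q [9,6] → V [10,7] → V [11,9] → Q [13,10] → V [14,11] → V [15,12]. The LCS DP gives dp[15][12] = 10, so this is optimal.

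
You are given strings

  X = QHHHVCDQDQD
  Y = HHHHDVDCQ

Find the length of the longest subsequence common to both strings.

Let dp[i][j] be the LCS length of the first i characters of X and the first j characters of Y. dp[i][j] = dp[i-1][j-1]+1 when the i-th and j-th characters match, else max(dp[i-1][j], dp[i][j-1]).
    ·  H  H  H  H  D  V  D  C  Q
 ·  0  0  0  0  0  0  0  0  0  0
 Q  0  0  0  0  0  0  0  0  0  1
 H  0  1  1  1  1  1  1  1  1  1
 H  0  1  2  2  2  2  2  2  2  2
 H  0  1  2  3  3  3  3  3  3  3
 V  0  1  2  3  3  3  4  4  4  4
 C  0  1  2  3  3  3  4  4  5  5
 D  0  1  2  3  3  4  4  5  5  5
 Q  0  1  2  3  3  4  4  5  5  6
 D  0  1  2  3  3  4  4  5  5  6
 Q  0  1  2  3  3  4  4  5  5  6
 D  0  1  2  3  3  4  4  5  5  6
dp[11][9] = 6. One LCS (by backtracking along matches): HHHVCQ.

6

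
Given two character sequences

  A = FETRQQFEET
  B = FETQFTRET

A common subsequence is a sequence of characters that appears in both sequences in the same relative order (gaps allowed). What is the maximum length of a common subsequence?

Match F (A #1, B #1) → E (A #2, B #2) → T (A #3, B #3) → Q (A #6, B #4) → F (A #7, B #5) → E (A #9, B #8) → T (A #10, B #9) — 7 characters in the same relative order in both. The LCS DP gives dp[10][9] = 7, so this is optimal.

7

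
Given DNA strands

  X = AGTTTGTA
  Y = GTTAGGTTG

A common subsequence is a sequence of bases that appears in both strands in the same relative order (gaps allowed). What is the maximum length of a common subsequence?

Pick A at X[1]=Y[4]; then G at X[2]=Y[6]; then T at X[4]=Y[7]; then T at X[5]=Y[8]; then G at X[6]=Y[9]; all 5 bases appear in both, in order. Since dp[8][9] = 5, nothing longer is possible.

5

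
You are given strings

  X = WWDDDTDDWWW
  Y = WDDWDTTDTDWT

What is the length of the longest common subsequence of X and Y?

Let dp[i][j] be the LCS length of the first i characters of X and the first j characters of Y. dp[i][j] = dp[i-1][j-1]+1 when the i-th and j-th characters match, else max(dp[i-1][j], dp[i][j-1]).
    ·  W  D  D  W  D  T  T  D  T  D  W  T
 ·  0  0  0  0  0  0  0  0  0  0  0  0  0
 W  0  1  1  1  1  1  1  1  1  1  1  1  1
 W  0  1  1  1  2  2  2  2  2  2  2  2  2
 D  0  1  2  2  2  3  3  3  3  3  3  3  3
 D  0  1  2  3  3  3  3  3  4  4  4  4  4
 D  0  1  2  3  3  4  4  4  4  4  5  5  5
 T  0  1  2  3  3  4  5  5  5  5  5  5  6
 D  0  1  2  3  3  4  5  5  6  6  6  6  6
 D  0  1  2  3  3  4  5  5  6  6  7  7  7
 W  0  1  2  3  4  4  5  5  6  6  7  8  8
 W  0  1  2  3  4  4  5  5  6  6  7  8  8
 W  0  1  2  3  4  4  5  5  6  6  7  8  8
dp[11][12] = 8. One LCS (by backtracking along matches): WDDDTDDW.

8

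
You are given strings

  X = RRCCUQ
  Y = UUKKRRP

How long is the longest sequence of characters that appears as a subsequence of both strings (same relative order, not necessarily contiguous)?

One common subsequence of length 2: R at X[1]=Y[5] → R at X[2]=Y[6]. Since dp[6][7] = 2, nothing longer is possible.

2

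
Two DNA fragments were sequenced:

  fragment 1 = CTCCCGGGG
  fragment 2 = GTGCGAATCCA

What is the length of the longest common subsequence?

Taking C [1,4], T [2,8], C [3,9], C [4,10] gives a common subsequence of length 4, and the DP table's final entry dp[9][11] is also 4, so no common subsequence is longer.

4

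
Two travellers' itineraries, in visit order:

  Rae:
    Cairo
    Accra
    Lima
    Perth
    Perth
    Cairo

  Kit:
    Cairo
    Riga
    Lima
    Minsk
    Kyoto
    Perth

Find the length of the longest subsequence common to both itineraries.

3

Pick Cairo [1,1], Lima [3,3], Perth [5,6]; all 3 stops appear in both, in order. dp[6][6] = 3 confirms this is the maximum.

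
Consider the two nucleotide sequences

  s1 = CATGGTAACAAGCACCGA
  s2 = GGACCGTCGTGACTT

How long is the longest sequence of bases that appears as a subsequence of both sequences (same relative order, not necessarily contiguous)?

8

Match G at s1[4]=s2[1], then G at s1[5]=s2[2], then A at s1[7]=s2[3], then C at s1[9]=s2[5], then G at s1[12]=s2[6], then C at s1[13]=s2[8], then A at s1[14]=s2[12], then C at s1[15]=s2[13] — 8 bases in the same relative order in both. Since dp[18][15] = 8, nothing longer is possible.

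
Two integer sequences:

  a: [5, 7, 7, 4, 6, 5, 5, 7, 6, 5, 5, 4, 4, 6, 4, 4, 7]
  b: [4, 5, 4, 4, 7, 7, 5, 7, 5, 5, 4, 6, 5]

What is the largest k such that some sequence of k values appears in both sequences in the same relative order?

9

Taking 5 [1,2], 7 [2,5], 7 [3,6], 5 [7,7], 7 [8,8], 5 [10,9], 5 [11,10], 4 [13,11], 6 [14,12] gives a common subsequence of length 9. Since dp[17][13] = 9, nothing longer is possible.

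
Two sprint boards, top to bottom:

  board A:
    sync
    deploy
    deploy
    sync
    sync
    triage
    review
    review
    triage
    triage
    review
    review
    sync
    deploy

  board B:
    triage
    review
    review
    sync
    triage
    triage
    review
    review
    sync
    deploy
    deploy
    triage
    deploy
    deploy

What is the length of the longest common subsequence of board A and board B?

9

Pick triage (board A #6, board B #1); then review (board A #7, board B #2); then review (board A #8, board B #3); then triage (board A #9, board B #5); then triage (board A #10, board B #6); then review (board A #11, board B #7); then review (board A #12, board B #8); then sync (board A #13, board B #9); then deploy (board A #14, board B #14); all 9 tasks appear in both, in order. The LCS DP gives dp[14][14] = 9, so this is optimal.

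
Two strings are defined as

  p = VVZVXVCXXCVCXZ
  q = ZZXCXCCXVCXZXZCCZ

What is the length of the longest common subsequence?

Pick Z [3,2], X [5,8], V [6,9], C [7,10], X [8,11], X [9,13], C [10,15], C [12,16], Z [14,17]; all 9 characters appear in both, in order, and the DP table's final entry dp[14][17] is also 9, so no common subsequence is longer.

9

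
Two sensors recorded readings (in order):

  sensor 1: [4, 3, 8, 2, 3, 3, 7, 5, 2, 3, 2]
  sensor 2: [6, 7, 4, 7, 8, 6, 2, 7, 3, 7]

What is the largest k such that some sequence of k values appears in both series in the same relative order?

5

Taking 4 (sensor 1 #1, sensor 2 #3), then 8 (sensor 1 #3, sensor 2 #5), then 2 (sensor 1 #4, sensor 2 #7), then 3 (sensor 1 #6, sensor 2 #9), then 7 (sensor 1 #7, sensor 2 #10) gives a common subsequence of length 5. The LCS DP gives dp[11][10] = 5, so this is optimal.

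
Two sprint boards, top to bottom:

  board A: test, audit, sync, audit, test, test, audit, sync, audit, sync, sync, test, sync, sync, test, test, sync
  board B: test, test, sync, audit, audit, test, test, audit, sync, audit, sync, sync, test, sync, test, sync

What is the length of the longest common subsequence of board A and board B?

14

One common subsequence of length 14: test (board A #1, board B #2), then audit (board A #2, board B #4), then audit (board A #4, board B #5), then test (board A #5, board B #6), then test (board A #6, board B #7), then audit (board A #7, board B #8), then sync (board A #8, board B #9), then audit (board A #9, board B #10), then sync (board A #10, board B #11), then sync (board A #11, board B #12), then test (board A #12, board B #13), then sync (board A #14, board B #14), then test (board A #16, board B #15), then sync (board A #17, board B #16), and the DP table's final entry dp[17][16] is also 14, so no common subsequence is longer.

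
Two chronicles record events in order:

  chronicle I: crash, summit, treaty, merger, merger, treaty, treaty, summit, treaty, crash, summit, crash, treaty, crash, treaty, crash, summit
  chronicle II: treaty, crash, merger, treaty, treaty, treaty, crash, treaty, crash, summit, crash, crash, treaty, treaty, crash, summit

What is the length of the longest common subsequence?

12

Match crash (chronicle I #1, chronicle II #2) → treaty (chronicle I #3, chronicle II #4) → treaty (chronicle I #6, chronicle II #5) → treaty (chronicle I #7, chronicle II #6) → treaty (chronicle I #9, chronicle II #8) → crash (chronicle I #10, chronicle II #9) → summit (chronicle I #11, chronicle II #10) → crash (chronicle I #12, chronicle II #12) → treaty (chronicle I #13, chronicle II #13) → treaty (chronicle I #15, chronicle II #14) → crash (chronicle I #16, chronicle II #15) → summit (chronicle I #17, chronicle II #16) — 12 events in the same relative order in both. The LCS DP gives dp[17][16] = 12, so this is optimal.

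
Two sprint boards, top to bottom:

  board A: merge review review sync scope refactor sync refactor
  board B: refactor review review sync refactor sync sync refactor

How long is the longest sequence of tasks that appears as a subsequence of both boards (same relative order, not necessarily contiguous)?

Taking review (board A #2, board B #2) → review (board A #3, board B #3) → sync (board A #4, board B #4) → refactor (board A #6, board B #5) → sync (board A #7, board B #7) → refactor (board A #8, board B #8) gives a common subsequence of length 6. The LCS DP gives dp[8][8] = 6, so this is optimal.

6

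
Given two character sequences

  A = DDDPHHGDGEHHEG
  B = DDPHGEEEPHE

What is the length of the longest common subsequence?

8

Match D at A[2]=B[1] → D at A[3]=B[2] → P at A[4]=B[3] → H at A[6]=B[4] → G at A[7]=B[5] → E at A[10]=B[8] → H at A[12]=B[10] → E at A[13]=B[11] — 8 characters in the same relative order in both. The LCS DP gives dp[14][11] = 8, so this is optimal.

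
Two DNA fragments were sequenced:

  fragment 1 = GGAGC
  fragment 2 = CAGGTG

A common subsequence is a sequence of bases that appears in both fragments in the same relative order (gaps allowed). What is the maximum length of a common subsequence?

Let dp[i][j] be the LCS length of the first i bases of fragment 1 and the first j bases of fragment 2. dp[i][j] = dp[i-1][j-1]+1 when the i-th and j-th bases match, else max(dp[i-1][j], dp[i][j-1]).
    ·  C  A  G  G  T  G
 ·  0  0  0  0  0  0  0
 G  0  0  0  1  1  1  1
 G  0  0  0  1  2  2  2
 A  0  0  1  1  2  2  2
 G  0  0  1  2  2  2  3
 C  0  1  1  2  2  2  3
dp[5][6] = 3. One LCS (by backtracking along matches): GGG.

3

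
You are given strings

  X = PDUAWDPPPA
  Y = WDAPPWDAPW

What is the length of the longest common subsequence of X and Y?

Pick D at X[2]=Y[2], then A at X[4]=Y[3], then W at X[5]=Y[6], then D at X[6]=Y[7], then P at X[7]=Y[9]; all 5 characters appear in both, in order. Since dp[10][10] = 5, nothing longer is possible.

5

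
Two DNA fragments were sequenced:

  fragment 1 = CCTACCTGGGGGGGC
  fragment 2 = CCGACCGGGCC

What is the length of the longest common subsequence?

9

Pick C at fragment 1[1]=fragment 2[1]; then C at fragment 1[2]=fragment 2[2]; then A at fragment 1[4]=fragment 2[4]; then C at fragment 1[5]=fragment 2[5]; then C at fragment 1[6]=fragment 2[6]; then G at fragment 1[8]=fragment 2[7]; then G at fragment 1[9]=fragment 2[8]; then G at fragment 1[10]=fragment 2[9]; then C at fragment 1[15]=fragment 2[11]; all 9 bases appear in both, in order. dp[15][11] = 9 confirms this is the maximum.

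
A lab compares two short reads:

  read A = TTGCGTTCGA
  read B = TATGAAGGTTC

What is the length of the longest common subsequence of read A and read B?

7

Match T (read A #1, read B #1), T (read A #2, read B #3), G (read A #3, read B #7), G (read A #5, read B #8), T (read A #6, read B #9), T (read A #7, read B #10), C (read A #8, read B #11) — 7 bases in the same relative order in both. The LCS DP gives dp[10][11] = 7, so this is optimal.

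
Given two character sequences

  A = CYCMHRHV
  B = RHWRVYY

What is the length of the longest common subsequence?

Match H (A #5, B #2), R (A #6, B #4), V (A #8, B #5) — 3 characters in the same relative order in both. dp[8][7] = 3 confirms this is the maximum.

3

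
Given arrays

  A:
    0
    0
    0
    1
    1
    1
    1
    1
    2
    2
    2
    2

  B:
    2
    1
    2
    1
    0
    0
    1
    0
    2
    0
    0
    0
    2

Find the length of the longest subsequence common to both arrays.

5

Pick 0 [1,5], then 0 [2,6], then 0 [3,8], then 2 [9,9], then 2 [12,13]; all 5 values appear in both, in order. dp[12][13] = 5 confirms this is the maximum.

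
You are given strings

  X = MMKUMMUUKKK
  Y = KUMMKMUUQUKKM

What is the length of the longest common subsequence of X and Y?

Let dp[i][j] be the LCS length of the first i characters of X and the first j characters of Y. dp[i][j] = dp[i-1][j-1]+1 when the i-th and j-th characters match, else max(dp[i-1][j], dp[i][j-1]).
    ·  K  U  M  M  K  M  U  U  Q  U  K  K  M
 ·  0  0  0  0  0  0  0  0  0  0  0  0  0  0
 M  0  0  0  1  1  1  1  1  1  1  1  1  1  1
 M  0  0  0  1  2  2  2  2  2  2  2  2  2  2
 K  0  1  1  1  2  3  3  3  3  3  3  3  3  3
 U  0  1  2  2  2  3  3  4  4  4  4  4  4  4
 M  0  1  2  3  3  3  4  4  4  4  4  4  4  5
 M  0  1  2  3  4  4  4  4  4  4  4  4  4  5
 U  0  1  2  3  4  4  4  5  5  5  5  5  5  5
 U  0  1  2  3  4  4  4  5  6  6  6  6  6  6
 K  0  1  2  3  4  5  5  5  6  6  6  7  7  7
 K  0  1  2  3  4  5  5  5  6  6  6  7  8  8
 K  0  1  2  3  4  5  5  5  6  6  6  7  8  8
dp[11][13] = 8. One LCS (by backtracking along matches): MMKUUUKK.

8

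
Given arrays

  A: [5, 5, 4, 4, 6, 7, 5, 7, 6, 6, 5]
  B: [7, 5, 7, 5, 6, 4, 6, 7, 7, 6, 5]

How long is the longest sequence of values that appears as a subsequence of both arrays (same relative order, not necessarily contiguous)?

8

Let dp[i][j] be the LCS length of the first i values of A and the first j values of B. dp[i][j] = dp[i-1][j-1]+1 when the i-th and j-th values match, else max(dp[i-1][j], dp[i][j-1]).
    ·  7  5  7  5  6  4  6  7  7  6  5
 ·  0  0  0  0  0  0  0  0  0  0  0  0
 5  0  0  1  1  1  1  1  1  1  1  1  1
 5  0  0  1  1  2  2  2  2  2  2  2  2
 4  0  0  1  1  2  2  3  3  3  3  3  3
 4  0  0  1  1  2  2  3  3  3  3  3  3
 6  0  0  1  1  2  3  3  4  4  4  4  4
 7  0  1  1  2  2  3  3  4  5  5  5  5
 5  0  1  2  2  3  3  3  4  5  5  5  6
 7  0  1  2  3  3  3  3  4  5  6  6  6
 6  0  1  2  3  3  4  4  4  5  6  7  7
 6  0  1  2  3  3  4  4  5  5  6  7  7
 5  0  1  2  3  4  4  4  5  5  6  7  8
dp[11][11] = 8. One LCS (by backtracking along matches): 5, 5, 4, 6, 7, 7, 6, 5.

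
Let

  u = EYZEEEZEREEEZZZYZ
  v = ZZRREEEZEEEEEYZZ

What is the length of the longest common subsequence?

11

Taking Z (u #3, v #2); then E (u #4, v #5); then E (u #5, v #6); then E (u #6, v #7); then Z (u #7, v #8); then E (u #8, v #10); then E (u #10, v #11); then E (u #11, v #12); then E (u #12, v #13); then Z (u #15, v #15); then Z (u #17, v #16) gives a common subsequence of length 11. Since dp[17][16] = 11, nothing longer is possible.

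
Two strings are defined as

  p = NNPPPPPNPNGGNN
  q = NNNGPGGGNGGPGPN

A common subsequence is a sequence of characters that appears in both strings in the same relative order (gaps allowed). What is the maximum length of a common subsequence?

8

Pick N (p #1, q #1) → N (p #2, q #2) → N (p #8, q #3) → P (p #9, q #5) → N (p #10, q #9) → G (p #11, q #11) → G (p #12, q #13) → N (p #14, q #15); all 8 characters appear in both, in order, and the DP table's final entry dp[14][15] is also 8, so no common subsequence is longer.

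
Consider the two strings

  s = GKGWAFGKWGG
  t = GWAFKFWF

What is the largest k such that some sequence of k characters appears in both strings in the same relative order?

6

Match G [3,1]; then W [4,2]; then A [5,3]; then F [6,4]; then K [8,5]; then W [9,7] — 6 characters in the same relative order in both. The LCS DP gives dp[11][8] = 6, so this is optimal.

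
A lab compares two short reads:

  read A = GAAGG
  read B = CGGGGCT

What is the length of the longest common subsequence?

3

Taking G [1,3], G [4,4], G [5,5] gives a common subsequence of length 3, and the DP table's final entry dp[5][7] is also 3, so no common subsequence is longer.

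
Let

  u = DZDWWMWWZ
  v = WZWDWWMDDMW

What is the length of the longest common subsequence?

Let dp[i][j] be the LCS length of the first i characters of u and the first j characters of v. dp[i][j] = dp[i-1][j-1]+1 when the i-th and j-th characters match, else max(dp[i-1][j], dp[i][j-1]).
    ·  W  Z  W  D  W  W  M  D  D  M  W
 ·  0  0  0  0  0  0  0  0  0  0  0  0
 D  0  0  0  0  1  1  1  1  1  1  1  1
 Z  0  0  1  1  1  1  1  1  1  1  1  1
 D  0  0  1  1  2  2  2  2  2  2  2  2
 W  0  1  1  2  2  3  3  3  3  3  3  3
 W  0  1  1  2  2  3  4  4  4  4  4  4
 M  0  1  1  2  2  3  4  5  5  5  5  5
 W  0  1  1  2  2  3  4  5  5  5  5  6
 W  0  1  1  2  2  3  4  5  5  5  5  6
 Z  0  1  2  2  2  3  4  5  5  5  5  6
dp[9][11] = 6. One LCS (by backtracking along matches): ZDWWMW.

6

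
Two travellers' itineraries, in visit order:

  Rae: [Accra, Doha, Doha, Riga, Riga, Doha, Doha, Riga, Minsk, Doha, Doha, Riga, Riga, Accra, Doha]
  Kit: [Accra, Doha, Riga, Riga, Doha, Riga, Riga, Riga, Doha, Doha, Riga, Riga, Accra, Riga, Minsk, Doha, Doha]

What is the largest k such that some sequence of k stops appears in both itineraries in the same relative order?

Taking Accra (Rae #1, Kit #1), Doha (Rae #2, Kit #2), Doha (Rae #3, Kit #5), Riga (Rae #4, Kit #6), Riga (Rae #5, Kit #7), Riga (Rae #8, Kit #8), Doha (Rae #10, Kit #9), Doha (Rae #11, Kit #10), Riga (Rae #12, Kit #11), Riga (Rae #13, Kit #12), Accra (Rae #14, Kit #13), Doha (Rae #15, Kit #17) gives a common subsequence of length 12. The LCS DP gives dp[15][17] = 12, so this is optimal.

12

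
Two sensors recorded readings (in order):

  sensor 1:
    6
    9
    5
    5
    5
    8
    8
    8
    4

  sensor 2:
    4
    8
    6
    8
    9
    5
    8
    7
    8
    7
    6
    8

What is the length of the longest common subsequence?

Let dp[i][j] be the LCS length of the first i values of sensor 1 and the first j values of sensor 2. dp[i][j] = dp[i-1][j-1]+1 when the i-th and j-th values match, else max(dp[i-1][j], dp[i][j-1]).
    ·  4  8  6  8  9  5  8  7  8  7  6  8
 ·  0  0  0  0  0  0  0  0  0  0  0  0  0
 6  0  0  0  1  1  1  1  1  1  1  1  1  1
 9  0  0  0  1  1  2  2  2  2  2  2  2  2
 5  0  0  0  1  1  2  3  3  3  3  3  3  3
 5  0  0  0  1  1  2  3  3  3  3  3  3  3
 5  0  0  0  1  1  2  3  3  3  3  3  3  3
 8  0  0  1  1  2  2  3  4  4  4  4  4  4
 8  0  0  1  1  2  2  3  4  4  5  5  5  5
 8  0  0  1  1  2  2  3  4  4  5  5  5  6
 4  0  1  1  1  2  2  3  4  4  5  5  5  6
dp[9][12] = 6. One LCS (by backtracking along matches): 6, 9, 5, 8, 8, 8.

6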